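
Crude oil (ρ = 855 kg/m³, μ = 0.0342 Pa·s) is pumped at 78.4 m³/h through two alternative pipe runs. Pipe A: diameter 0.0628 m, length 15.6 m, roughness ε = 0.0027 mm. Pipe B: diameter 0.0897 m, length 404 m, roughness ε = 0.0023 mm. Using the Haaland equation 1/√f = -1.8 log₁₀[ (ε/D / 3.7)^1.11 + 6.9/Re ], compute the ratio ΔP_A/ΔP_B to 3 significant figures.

Pipe A: V = Q/A = 0.02178/0.003097 = 7.031 m/s; Re = 1.104e+04; ε/D = 4.3e-05; Haaland → f = 0.03011; ΔP_A = f(L/D)(ρV²/2) = 1.58e+05 Pa.
Pipe B: V = Q/A = 0.02178/0.006319 = 3.446 m/s; Re = 7728; ε/D = 2.56e-05; Haaland → f = 0.03322; ΔP_B = f(L/D)(ρV²/2) = 7.595e+05 Pa.
ΔP_A/ΔP_B = 1.58e+05/7.595e+05 = 0.208.

ΔP_A/ΔP_B ≈ 0.208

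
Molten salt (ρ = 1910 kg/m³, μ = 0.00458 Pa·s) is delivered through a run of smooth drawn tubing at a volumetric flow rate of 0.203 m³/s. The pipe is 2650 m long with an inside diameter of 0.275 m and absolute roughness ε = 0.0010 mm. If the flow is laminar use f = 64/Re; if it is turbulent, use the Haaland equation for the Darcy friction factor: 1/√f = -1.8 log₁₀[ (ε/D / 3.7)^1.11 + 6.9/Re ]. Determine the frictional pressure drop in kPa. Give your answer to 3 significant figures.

Cross-sectional area A = πD²/4 = π(0.275)²/4 = 0.0594 m²; mean velocity V = Q/A = 0.203/0.0594 = 3.418 m/s.
Reynolds number Re = ρVD/μ = 1910 · 3.418 · 0.275 / 0.00458 = 3.92e+05.
Re > 4000 → turbulent. Relative roughness ε/D = 1e-06/0.275 = 3.64e-06. Haaland: 1/√f = -1.8 log₁₀[(3.64e-06/3.7)^1.11 + 6.9/3.92e+05] = -1.8 log₁₀[2.15e-07 + 1.76e-05] = 8.548, so f = 0.01368.
Darcy-Weisbach: ΔP = f(L/D)(ρV²/2) = 0.01368·(2650/0.275)·(1910·3.418²/2) = 0.01368·9636·1.116e+04 = 1.471e+06 Pa.
ΔP = 1.471e+06 Pa = 1470 kPa.

ΔP ≈ 1470 kPa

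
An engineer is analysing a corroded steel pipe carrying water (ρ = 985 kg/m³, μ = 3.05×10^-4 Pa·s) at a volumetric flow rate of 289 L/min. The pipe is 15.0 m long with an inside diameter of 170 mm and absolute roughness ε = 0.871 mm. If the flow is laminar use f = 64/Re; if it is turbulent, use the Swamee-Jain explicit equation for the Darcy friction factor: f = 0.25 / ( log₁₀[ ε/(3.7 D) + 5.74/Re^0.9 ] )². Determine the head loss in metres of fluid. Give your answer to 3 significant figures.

h_f ≈ 0.00640 m

Q = 289 L/min = 289/60000 = 0.004817 m³/s.
Cross-sectional area A = πD²/4 = π(0.17)²/4 = 0.0227 m²; mean velocity V = Q/A = 0.004817/0.0227 = 0.2122 m/s.
Reynolds number Re = ρVD/μ = 985 · 0.2122 · 0.17 / 0.000305 = 1.165e+05.
Re > 4000 → turbulent. Relative roughness ε/D = 0.000871/0.17 = 0.00512. Swamee-Jain: f = 0.25/(log₁₀[0.00512/3.7 + 5.74/1.165e+05^0.9])² = 0.25/(log₁₀[0.00138 + 0.000158])² = 0.25/(-2.812)² = 0.03162.
Darcy-Weisbach: ΔP = f(L/D)(ρV²/2) = 0.03162·(15/0.17)·(985·0.2122²/2) = 0.03162·88.24·22.18 = 61.88 Pa.
Head loss h_f = ΔP/(ρg) = 61.88/(985·9.81) = 0.00640 m.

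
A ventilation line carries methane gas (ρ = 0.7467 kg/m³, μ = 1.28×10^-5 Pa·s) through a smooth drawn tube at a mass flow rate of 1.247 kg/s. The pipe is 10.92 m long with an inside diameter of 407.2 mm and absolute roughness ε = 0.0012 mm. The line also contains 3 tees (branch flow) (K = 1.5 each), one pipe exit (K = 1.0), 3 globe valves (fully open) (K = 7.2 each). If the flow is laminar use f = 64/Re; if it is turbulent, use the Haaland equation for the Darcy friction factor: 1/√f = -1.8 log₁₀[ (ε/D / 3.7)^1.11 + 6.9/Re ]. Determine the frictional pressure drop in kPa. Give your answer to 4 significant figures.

A = πD²/4 = π(0.4072)²/4 = 0.1302 m²; mean velocity V = ṁ/(ρA) = 1.247/(0.7467 · 0.1302) = 12.82 m/s.
Reynolds number Re = ρVD/μ = 0.7467 · 12.82 · 0.4072 / 1.28e-05 = 3.046e+05.
Re > 4000 → turbulent. Relative roughness ε/D = 1.2e-06/0.4072 = 2.95e-06. Haaland: 1/√f = -1.8 log₁₀[(2.95e-06/3.7)^1.11 + 6.9/3.046e+05] = -1.8 log₁₀[1.7e-07 + 2.27e-05] = 8.355, so f = 0.01433.
Total minor-loss coefficient ΣK = 3·1.5 + 1·1 + 3·7.2 = 27.1.
ΔP = [f·L/D + ΣK]·(ρV²/2) = [0.01433·10.92/0.4072 + 27.1]·(0.7467·12.82²/2) = [0.3842 + 27.1]·61.4 = 1687 Pa.
ΔP = 1687 Pa = 1.687 kPa.

ΔP ≈ 1.687 kPa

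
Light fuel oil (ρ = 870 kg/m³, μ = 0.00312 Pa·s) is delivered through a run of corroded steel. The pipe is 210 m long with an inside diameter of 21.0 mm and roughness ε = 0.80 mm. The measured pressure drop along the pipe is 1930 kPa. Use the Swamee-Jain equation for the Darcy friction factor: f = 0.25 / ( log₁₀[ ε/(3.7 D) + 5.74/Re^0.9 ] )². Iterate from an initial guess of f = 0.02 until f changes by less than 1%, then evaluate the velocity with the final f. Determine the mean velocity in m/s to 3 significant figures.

V ≈ 2.59 m/s

Rearranging Darcy-Weisbach: V = √(2·ΔP·D/(f·L·ρ)). With ε/D = 0.0008/0.021 = 0.0381, iterate starting from f = 0.02:
  f = 0.02 → V = √(2·1.93e+06·0.021/(0.02·210·870)) = 4.71 m/s; Re = ρVD/μ = 2.758e+04; f → 0.06484
  f = 0.06484 → V = 2.616 m/s; Re = 1.532e+04; f → 0.0659
  f = 0.0659 → V = 2.595 m/s; Re = 1.519e+04; f → 0.06592
Converged (Δf/f < 1%). With the final f = 0.06592: V = √(2·1.93e+06·0.021/(0.06592·210·870)) = 2.594 m/s.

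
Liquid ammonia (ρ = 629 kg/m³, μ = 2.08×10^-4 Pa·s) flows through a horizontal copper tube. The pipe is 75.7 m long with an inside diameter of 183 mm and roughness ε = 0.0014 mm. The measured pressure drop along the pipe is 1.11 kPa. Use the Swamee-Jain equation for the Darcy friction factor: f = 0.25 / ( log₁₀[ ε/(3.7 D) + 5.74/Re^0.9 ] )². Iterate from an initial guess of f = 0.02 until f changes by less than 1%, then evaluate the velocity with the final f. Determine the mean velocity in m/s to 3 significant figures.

V ≈ 0.795 m/s

Rearranging Darcy-Weisbach: V = √(2·ΔP·D/(f·L·ρ)). With ε/D = 1.4e-06/0.183 = 7.65e-06, iterate starting from f = 0.02:
  f = 0.02 → V = √(2·1110·0.183/(0.02·75.7·629)) = 0.6532 m/s; Re = ρVD/μ = 3.615e+05; f → 0.01399
  f = 0.01399 → V = 0.7811 m/s; Re = 4.322e+05; f → 0.01355
  f = 0.01355 → V = 0.7935 m/s; Re = 4.391e+05; f → 0.01351
Converged (Δf/f < 1%). With the final f = 0.01351: V = √(2·1110·0.183/(0.01351·75.7·629)) = 0.7946 m/s.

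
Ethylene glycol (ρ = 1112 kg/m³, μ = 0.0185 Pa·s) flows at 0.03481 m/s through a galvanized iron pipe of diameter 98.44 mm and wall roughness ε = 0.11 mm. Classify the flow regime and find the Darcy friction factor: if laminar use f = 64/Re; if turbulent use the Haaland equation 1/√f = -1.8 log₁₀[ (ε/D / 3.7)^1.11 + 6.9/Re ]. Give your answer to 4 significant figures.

f ≈ 0.3107

Re = ρVD/μ = 1112·0.03481·0.09844/0.0185 = 206.
Re < 2300 → laminar, so f = 64/Re = 0.3107 (roughness is irrelevant in laminar flow).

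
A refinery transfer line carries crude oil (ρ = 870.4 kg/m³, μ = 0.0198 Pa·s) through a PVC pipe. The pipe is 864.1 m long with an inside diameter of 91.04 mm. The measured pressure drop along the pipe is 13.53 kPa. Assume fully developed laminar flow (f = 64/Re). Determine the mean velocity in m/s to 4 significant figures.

V ≈ 0.2048 m/s

For laminar flow, f = 64/Re with Re = ρVD/μ, so Darcy-Weisbach reduces to ΔP = 32μLV/D². Solving for V: V = ΔP·D²/(32μL) = 1.353e+04·(0.09104)²/(32·0.0198·864.1) = 0.2048 m/s.
Check: Re = ρVD/μ = 870.4·0.2048·0.09104/0.0198 = 819.7 < 2300, so the laminar assumption holds.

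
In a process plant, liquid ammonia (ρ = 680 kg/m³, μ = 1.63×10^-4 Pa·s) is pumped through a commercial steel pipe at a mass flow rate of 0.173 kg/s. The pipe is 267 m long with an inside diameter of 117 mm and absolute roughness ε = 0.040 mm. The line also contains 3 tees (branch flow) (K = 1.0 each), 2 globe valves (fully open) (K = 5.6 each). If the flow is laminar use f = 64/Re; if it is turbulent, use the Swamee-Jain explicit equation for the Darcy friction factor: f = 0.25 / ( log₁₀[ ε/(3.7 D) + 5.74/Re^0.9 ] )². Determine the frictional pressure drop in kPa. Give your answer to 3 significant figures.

A = πD²/4 = π(0.117)²/4 = 0.01075 m²; mean velocity V = ṁ/(ρA) = 0.173/(680 · 0.01075) = 0.02366 m/s.
Reynolds number Re = ρVD/μ = 680 · 0.02366 · 0.117 / 0.000163 = 1.155e+04.
Re > 4000 → turbulent. Relative roughness ε/D = 4e-05/0.117 = 0.000342. Swamee-Jain: f = 0.25/(log₁₀[0.000342/3.7 + 5.74/1.155e+04^0.9])² = 0.25/(log₁₀[9.24e-05 + 0.00127])² = 0.25/(-2.867)² = 0.03042.
Total minor-loss coefficient ΣK = 3·1 + 2·5.6 = 14.2.
ΔP = [f·L/D + ΣK]·(ρV²/2) = [0.03042·267/0.117 + 14.2]·(680·0.02366²/2) = [69.42 + 14.2]·0.1904 = 15.92 Pa.
ΔP = 15.92 Pa = 0.0159 kPa.

ΔP ≈ 0.0159 kPa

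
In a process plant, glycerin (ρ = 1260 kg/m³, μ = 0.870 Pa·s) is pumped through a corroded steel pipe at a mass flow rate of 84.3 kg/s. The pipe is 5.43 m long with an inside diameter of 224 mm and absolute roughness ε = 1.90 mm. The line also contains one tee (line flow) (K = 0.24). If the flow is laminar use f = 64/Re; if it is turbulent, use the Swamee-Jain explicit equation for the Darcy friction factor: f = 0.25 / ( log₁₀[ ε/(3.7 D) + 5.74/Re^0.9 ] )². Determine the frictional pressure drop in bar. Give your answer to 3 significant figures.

ΔP ≈ 0.0555 bar

A = πD²/4 = π(0.224)²/4 = 0.03941 m²; mean velocity V = ṁ/(ρA) = 84.3/(1260 · 0.03941) = 1.698 m/s.
Reynolds number Re = ρVD/μ = 1260 · 1.698 · 0.224 / 0.87 = 550.8.
Re < 2300 → laminar flow, so f = 64/Re = 64/550.8 = 0.1162 (the turbulent correlation is not needed).
Total minor-loss coefficient ΣK = 1·0.24 = 0.24.
ΔP = [f·L/D + ΣK]·(ρV²/2) = [0.1162·5.43/0.224 + 0.24]·(1260·1.698²/2) = [2.817 + 0.24]·1816 = 5551 Pa.
ΔP = 5551 Pa = 0.0555 bar.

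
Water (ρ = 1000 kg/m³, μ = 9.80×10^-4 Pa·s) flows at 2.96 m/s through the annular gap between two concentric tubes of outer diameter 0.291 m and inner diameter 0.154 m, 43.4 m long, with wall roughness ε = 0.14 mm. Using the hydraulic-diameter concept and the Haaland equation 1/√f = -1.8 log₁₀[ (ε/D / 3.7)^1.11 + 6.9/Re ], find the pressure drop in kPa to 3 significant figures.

ΔP ≈ 28.3 kPa

Hydraulic diameter D_h = 4A/P = D_o - D_i = 0.291 - 0.154 = 0.137 m.
Re = ρVD_h/μ = 1000·2.96·0.137/0.00098 = 4.138e+05.
ε/D_h = 0.00014/0.137 = 0.00102; Haaland gives 1/√f = -1.8 log₁₀[0.000112+1.67e-05] = 7.002, so f = 0.0204.
ΔP = f(L/D_h)(ρV²/2) = 0.0204·43.4/0.137·4381 = 2.831e+04 Pa.
ΔP = 28.3 kPa.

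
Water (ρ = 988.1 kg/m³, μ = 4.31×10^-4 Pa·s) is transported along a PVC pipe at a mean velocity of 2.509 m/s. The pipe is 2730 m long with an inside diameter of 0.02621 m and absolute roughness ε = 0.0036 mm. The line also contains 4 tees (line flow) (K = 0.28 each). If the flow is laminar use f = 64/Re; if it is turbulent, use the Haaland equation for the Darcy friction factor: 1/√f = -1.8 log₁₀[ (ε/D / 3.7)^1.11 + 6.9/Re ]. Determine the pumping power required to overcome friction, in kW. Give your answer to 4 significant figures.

Reynolds number Re = ρVD/μ = 988.1 · 2.509 · 0.02621 / 0.000431 = 1.508e+05.
Re > 4000 → turbulent. Relative roughness ε/D = 3.6e-06/0.02621 = 0.000137. Haaland: 1/√f = -1.8 log₁₀[(0.000137/3.7)^1.11 + 6.9/1.508e+05] = -1.8 log₁₀[1.21e-05 + 4.58e-05] = 7.628, so f = 0.01719.
Total minor-loss coefficient ΣK = 4·0.28 = 1.12.
ΔP = [f·L/D + ΣK]·(ρV²/2) = [0.01719·2730/0.02621 + 1.12]·(988.1·2.509²/2) = [1790 + 1.12]·3110 = 5.571e+06 Pa.
Q = V·A = 2.509·0.0005395 = 0.001354 m³/s.
Pumping power P = QΔP = 0.001354·5.571e+06 = 7541.6 W = 7.542 kW.

P ≈ 7.542 kW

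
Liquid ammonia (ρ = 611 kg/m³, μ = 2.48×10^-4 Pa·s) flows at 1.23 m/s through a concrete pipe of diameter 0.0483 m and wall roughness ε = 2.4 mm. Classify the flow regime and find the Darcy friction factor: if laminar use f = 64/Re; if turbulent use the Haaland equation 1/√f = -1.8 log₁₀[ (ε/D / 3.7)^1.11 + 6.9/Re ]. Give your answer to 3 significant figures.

f ≈ 0.0717

Re = ρVD/μ = 611·1.23·0.0483/0.000248 = 1.464e+05.
Re > 4000 → turbulent. ε/D = 0.0024/0.0483 = 0.0497; Haaland: 1/√f = -1.8 log₁₀[0.00836 + 4.71e-05] = 3.736, so f = 0.07166.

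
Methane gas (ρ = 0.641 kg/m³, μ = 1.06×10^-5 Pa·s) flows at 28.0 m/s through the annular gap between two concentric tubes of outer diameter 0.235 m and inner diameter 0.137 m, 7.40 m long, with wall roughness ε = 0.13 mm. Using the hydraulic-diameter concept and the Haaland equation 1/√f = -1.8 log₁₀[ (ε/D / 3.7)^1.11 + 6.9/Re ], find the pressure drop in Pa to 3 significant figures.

ΔP ≈ 424 Pa

Hydraulic diameter D_h = 4A/P = D_o - D_i = 0.235 - 0.137 = 0.098 m.
Re = ρVD_h/μ = 0.641·28·0.098/1.06e-05 = 1.659e+05.
ε/D_h = 0.00013/0.098 = 0.00133; Haaland gives 1/√f = -1.8 log₁₀[0.00015+4.16e-05] = 6.693, so f = 0.02233.
ΔP = f(L/D_h)(ρV²/2) = 0.02233·7.4/0.098·251.3 = 423.6 Pa.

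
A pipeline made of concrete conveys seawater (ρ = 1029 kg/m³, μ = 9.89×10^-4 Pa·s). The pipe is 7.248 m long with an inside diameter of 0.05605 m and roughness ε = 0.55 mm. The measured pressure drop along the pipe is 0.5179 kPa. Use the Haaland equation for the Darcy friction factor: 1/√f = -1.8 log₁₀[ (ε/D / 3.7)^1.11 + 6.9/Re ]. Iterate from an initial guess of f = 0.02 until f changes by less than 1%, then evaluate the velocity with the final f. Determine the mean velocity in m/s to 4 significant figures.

Rearranging Darcy-Weisbach: V = √(2·ΔP·D/(f·L·ρ)). With ε/D = 0.00055/0.05605 = 0.00981, iterate starting from f = 0.02:
  f = 0.02 → V = √(2·517.9·0.05605/(0.02·7.248·1029)) = 0.6239 m/s; Re = ρVD/μ = 3.638e+04; f → 0.03926
  f = 0.03926 → V = 0.4453 m/s; Re = 2.597e+04; f → 0.03984
  f = 0.03984 → V = 0.442 m/s; Re = 2.578e+04; f → 0.03985
Converged (Δf/f < 1%). With the final f = 0.03985: V = √(2·517.9·0.05605/(0.03985·7.248·1029)) = 0.442 m/s.

V ≈ 0.4420 m/s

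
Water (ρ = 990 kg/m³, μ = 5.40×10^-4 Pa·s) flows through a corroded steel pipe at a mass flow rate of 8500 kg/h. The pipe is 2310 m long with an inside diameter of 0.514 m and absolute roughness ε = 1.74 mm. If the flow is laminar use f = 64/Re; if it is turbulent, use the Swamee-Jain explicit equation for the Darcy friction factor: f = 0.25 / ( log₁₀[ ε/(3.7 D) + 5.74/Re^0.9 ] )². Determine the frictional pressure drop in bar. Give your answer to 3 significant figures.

ΔP ≈ 1.05×10^-4 bar

ṁ = 8500 kg/h = 8500/3600 = 2.361 kg/s.
A = πD²/4 = π(0.514)²/4 = 0.2075 m²; mean velocity V = ṁ/(ρA) = 2.361/(990 · 0.2075) = 0.01149 m/s.
Reynolds number Re = ρVD/μ = 990 · 0.01149 · 0.514 / 0.00054 = 1.083e+04.
Re > 4000 → turbulent. Relative roughness ε/D = 0.00174/0.514 = 0.00339. Swamee-Jain: f = 0.25/(log₁₀[0.00339/3.7 + 5.74/1.083e+04^0.9])² = 0.25/(log₁₀[0.000915 + 0.00134])² = 0.25/(-2.647)² = 0.03569.
Darcy-Weisbach: ΔP = f(L/D)(ρV²/2) = 0.03569·(2310/0.514)·(990·0.01149²/2) = 0.03569·4494·0.06539 = 10.49 Pa.
ΔP = 10.49 Pa = 1.05×10^-4 bar.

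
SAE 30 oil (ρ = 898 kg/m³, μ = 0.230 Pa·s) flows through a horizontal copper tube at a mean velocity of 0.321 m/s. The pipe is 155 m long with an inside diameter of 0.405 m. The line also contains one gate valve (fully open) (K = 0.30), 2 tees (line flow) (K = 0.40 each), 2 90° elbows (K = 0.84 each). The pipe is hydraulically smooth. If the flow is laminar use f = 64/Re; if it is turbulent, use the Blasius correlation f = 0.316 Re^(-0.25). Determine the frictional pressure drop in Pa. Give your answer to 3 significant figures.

ΔP ≈ 2360 Pa

Reynolds number Re = ρVD/μ = 898 · 0.321 · 0.405 / 0.23 = 507.6.
Re < 2300 → laminar flow, so f = 64/Re = 64/507.6 = 0.1261 (the turbulent correlation is not needed).
Total minor-loss coefficient ΣK = 1·0.3 + 2·0.4 + 2·0.84 = 2.78.
ΔP = [f·L/D + ΣK]·(ρV²/2) = [0.1261·155/0.405 + 2.78]·(898·0.321²/2) = [48.26 + 2.78]·46.27 = 2361 Pa.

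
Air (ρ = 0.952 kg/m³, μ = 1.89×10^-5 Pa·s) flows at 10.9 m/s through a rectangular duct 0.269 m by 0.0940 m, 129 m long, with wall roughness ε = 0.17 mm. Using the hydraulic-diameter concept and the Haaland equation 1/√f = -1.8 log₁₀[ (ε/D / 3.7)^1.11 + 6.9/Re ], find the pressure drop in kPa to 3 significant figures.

Hydraulic diameter D_h = 4A/P = 4·(0.269·0.094)/(2·(0.269+0.094)) = 0.1011/0.726 = 0.1393 m.
Re = ρVD_h/μ = 0.952·10.9·0.1393/1.89e-05 = 7.649e+04.
ε/D_h = 0.00017/0.1393 = 0.00122; Haaland gives 1/√f = -1.8 log₁₀[0.000137+9.02e-05] = 6.56, so f = 0.02324.
ΔP = f(L/D_h)(ρV²/2) = 0.02324·129/0.1393·56.55 = 1217 Pa.
ΔP = 1.22 kPa.

ΔP ≈ 1.22 kPa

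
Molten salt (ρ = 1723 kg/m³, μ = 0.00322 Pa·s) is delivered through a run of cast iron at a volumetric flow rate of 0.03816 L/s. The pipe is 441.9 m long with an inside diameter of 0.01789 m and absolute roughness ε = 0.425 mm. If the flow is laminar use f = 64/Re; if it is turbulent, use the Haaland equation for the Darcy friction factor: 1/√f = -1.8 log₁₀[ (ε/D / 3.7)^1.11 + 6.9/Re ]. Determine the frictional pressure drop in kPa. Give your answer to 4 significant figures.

Q = 0.03816 L/s = 0.03816/1000 = 3.816e-05 m³/s.
Cross-sectional area A = πD²/4 = π(0.01789)²/4 = 0.0002514 m²; mean velocity V = Q/A = 3.816e-05/0.0002514 = 0.1518 m/s.
Reynolds number Re = ρVD/μ = 1723 · 0.1518 · 0.01789 / 0.00322 = 1453.
Re < 2300 → laminar flow, so f = 64/Re = 64/1453 = 0.04404 (the turbulent correlation is not needed).
Darcy-Weisbach: ΔP = f(L/D)(ρV²/2) = 0.04404·(441.9/0.01789)·(1723·0.1518²/2) = 0.04404·2.47e+04·19.85 = 2.16e+04 Pa.
ΔP = 2.16e+04 Pa = 21.60 kPa.

ΔP ≈ 21.60 kPa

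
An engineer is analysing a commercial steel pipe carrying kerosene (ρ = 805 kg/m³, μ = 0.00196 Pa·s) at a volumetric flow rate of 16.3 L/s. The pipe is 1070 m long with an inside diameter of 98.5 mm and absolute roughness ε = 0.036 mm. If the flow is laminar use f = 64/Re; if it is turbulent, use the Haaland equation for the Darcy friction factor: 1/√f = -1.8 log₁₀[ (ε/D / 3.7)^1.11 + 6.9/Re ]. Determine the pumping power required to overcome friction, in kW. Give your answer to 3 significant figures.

Q = 16.3 L/s = 16.3/1000 = 0.0163 m³/s.
Cross-sectional area A = πD²/4 = π(0.0985)²/4 = 0.00762 m²; mean velocity V = Q/A = 0.0163/0.00762 = 2.139 m/s.
Reynolds number Re = ρVD/μ = 805 · 2.139 · 0.0985 / 0.00196 = 8.654e+04.
Re > 4000 → turbulent. Relative roughness ε/D = 3.6e-05/0.0985 = 0.000365. Haaland: 1/√f = -1.8 log₁₀[(0.000365/3.7)^1.11 + 6.9/8.654e+04] = -1.8 log₁₀[3.58e-05 + 7.97e-05] = 7.087, so f = 0.01991.
Darcy-Weisbach: ΔP = f(L/D)(ρV²/2) = 0.01991·(1070/0.0985)·(805·2.139²/2) = 0.01991·1.086e+04·1842 = 3.983e+05 Pa.
Pumping power P = QΔP = 0.0163·3.983e+05 = 6493 W = 6.49 kW.

P ≈ 6.49 kW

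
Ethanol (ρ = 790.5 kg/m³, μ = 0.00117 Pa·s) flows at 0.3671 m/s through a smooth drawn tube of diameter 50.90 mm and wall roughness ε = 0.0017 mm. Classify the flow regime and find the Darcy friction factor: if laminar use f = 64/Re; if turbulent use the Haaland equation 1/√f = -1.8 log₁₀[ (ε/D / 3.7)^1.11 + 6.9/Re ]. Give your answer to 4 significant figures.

f ≈ 0.02903

Re = ρVD/μ = 790.5·0.3671·0.0509/0.00117 = 1.262e+04.
Re > 4000 → turbulent. ε/D = 1.7e-06/0.0509 = 3.34e-05; Haaland: 1/√f = -1.8 log₁₀[2.52e-06 + 0.000547] = 5.869, so f = 0.02903.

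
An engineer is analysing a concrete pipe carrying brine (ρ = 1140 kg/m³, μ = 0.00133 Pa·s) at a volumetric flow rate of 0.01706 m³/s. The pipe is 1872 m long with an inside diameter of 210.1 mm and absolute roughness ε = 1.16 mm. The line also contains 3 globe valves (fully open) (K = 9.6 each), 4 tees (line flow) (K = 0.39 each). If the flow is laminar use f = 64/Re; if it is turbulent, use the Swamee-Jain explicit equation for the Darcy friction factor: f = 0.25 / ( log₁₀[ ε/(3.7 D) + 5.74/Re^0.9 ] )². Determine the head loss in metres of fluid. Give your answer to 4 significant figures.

Cross-sectional area A = πD²/4 = π(0.2101)²/4 = 0.03467 m²; mean velocity V = Q/A = 0.01706/0.03467 = 0.4921 m/s.
Reynolds number Re = ρVD/μ = 1140 · 0.4921 · 0.2101 / 0.00133 = 8.862e+04.
Re > 4000 → turbulent. Relative roughness ε/D = 0.00116/0.2101 = 0.00552. Swamee-Jain: f = 0.25/(log₁₀[0.00552/3.7 + 5.74/8.862e+04^0.9])² = 0.25/(log₁₀[0.00149 + 0.000202])² = 0.25/(-2.771)² = 0.03256.
Total minor-loss coefficient ΣK = 3·9.6 + 4·0.39 = 30.4.
ΔP = [f·L/D + ΣK]·(ρV²/2) = [0.03256·1872/0.2101 + 30.4]·(1140·0.4921²/2) = [290.1 + 30.4]·138 = 4.423e+04 Pa.
Head loss h_f = ΔP/(ρg) = 4.423e+04/(1140·9.81) = 3.955 m.

h_f ≈ 3.955 m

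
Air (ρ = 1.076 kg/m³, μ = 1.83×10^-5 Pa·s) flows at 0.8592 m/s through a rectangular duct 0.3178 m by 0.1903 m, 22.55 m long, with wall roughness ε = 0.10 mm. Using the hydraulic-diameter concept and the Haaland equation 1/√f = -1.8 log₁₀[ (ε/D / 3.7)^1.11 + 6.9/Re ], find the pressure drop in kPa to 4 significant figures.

Hydraulic diameter D_h = 4A/P = 4·(0.3178·0.1903)/(2·(0.3178+0.1903)) = 0.2419/1.016 = 0.2381 m.
Re = ρVD_h/μ = 1.076·0.8592·0.2381/1.83e-05 = 1.203e+04.
ε/D_h = 0.0001/0.2381 = 0.00042; Haaland gives 1/√f = -1.8 log₁₀[4.18e-05+0.000574] = 5.779, so f = 0.02994.
ΔP = f(L/D_h)(ρV²/2) = 0.02994·22.55/0.2381·0.3972 = 1.126 Pa.
ΔP = 0.001126 kPa.

ΔP ≈ 0.001126 kPa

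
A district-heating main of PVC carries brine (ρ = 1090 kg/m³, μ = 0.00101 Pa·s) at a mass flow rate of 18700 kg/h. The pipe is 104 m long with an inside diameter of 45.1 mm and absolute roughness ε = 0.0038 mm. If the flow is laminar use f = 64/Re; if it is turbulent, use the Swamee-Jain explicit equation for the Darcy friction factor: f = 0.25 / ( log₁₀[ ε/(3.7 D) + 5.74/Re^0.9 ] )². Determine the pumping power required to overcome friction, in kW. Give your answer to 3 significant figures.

ṁ = 18700 kg/h = 18700/3600 = 5.194 kg/s.
A = πD²/4 = π(0.0451)²/4 = 0.001598 m²; mean velocity V = ṁ/(ρA) = 5.194/(1090 · 0.001598) = 2.983 m/s.
Reynolds number Re = ρVD/μ = 1090 · 2.983 · 0.0451 / 0.00101 = 1.452e+05.
Re > 4000 → turbulent. Relative roughness ε/D = 3.8e-06/0.0451 = 8.43e-05. Swamee-Jain: f = 0.25/(log₁₀[8.43e-05/3.7 + 5.74/1.452e+05^0.9])² = 0.25/(log₁₀[2.28e-05 + 0.00013])² = 0.25/(-3.817)² = 0.01716.
Darcy-Weisbach: ΔP = f(L/D)(ρV²/2) = 0.01716·(104/0.0451)·(1090·2.983²/2) = 0.01716·2306·4850 = 1.919e+05 Pa.
Q = ṁ/ρ = 5.194/1090 = 0.004766 m³/s.
Pumping power P = QΔP = 0.004766·1.919e+05 = 914.7 W = 0.915 kW.

P ≈ 0.915 kW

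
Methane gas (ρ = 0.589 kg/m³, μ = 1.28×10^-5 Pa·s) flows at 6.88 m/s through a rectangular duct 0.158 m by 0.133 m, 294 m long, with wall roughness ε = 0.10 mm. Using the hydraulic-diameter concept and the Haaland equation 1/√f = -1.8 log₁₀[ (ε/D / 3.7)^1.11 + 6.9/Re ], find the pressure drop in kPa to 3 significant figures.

ΔP ≈ 0.657 kPa

Hydraulic diameter D_h = 4A/P = 4·(0.158·0.133)/(2·(0.158+0.133)) = 0.08406/0.582 = 0.1444 m.
Re = ρVD_h/μ = 0.589·6.88·0.1444/1.28e-05 = 4.572e+04.
ε/D_h = 0.0001/0.1444 = 0.000692; Haaland gives 1/√f = -1.8 log₁₀[7.28e-05+0.000151] = 6.571, so f = 0.02316.
ΔP = f(L/D_h)(ρV²/2) = 0.02316·294/0.1444·13.94 = 657.3 Pa.
ΔP = 0.657 kPa.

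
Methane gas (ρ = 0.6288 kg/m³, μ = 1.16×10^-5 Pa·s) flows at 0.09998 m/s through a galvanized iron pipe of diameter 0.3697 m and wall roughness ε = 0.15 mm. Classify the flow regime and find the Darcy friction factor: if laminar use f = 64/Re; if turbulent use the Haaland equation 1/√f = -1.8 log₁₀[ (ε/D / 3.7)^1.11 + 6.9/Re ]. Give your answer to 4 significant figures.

f ≈ 0.03194

Re = ρVD/μ = 0.6288·0.09998·0.3697/1.16e-05 = 2004.
Re < 2300 → laminar, so f = 64/Re = 0.03194 (roughness is irrelevant in laminar flow).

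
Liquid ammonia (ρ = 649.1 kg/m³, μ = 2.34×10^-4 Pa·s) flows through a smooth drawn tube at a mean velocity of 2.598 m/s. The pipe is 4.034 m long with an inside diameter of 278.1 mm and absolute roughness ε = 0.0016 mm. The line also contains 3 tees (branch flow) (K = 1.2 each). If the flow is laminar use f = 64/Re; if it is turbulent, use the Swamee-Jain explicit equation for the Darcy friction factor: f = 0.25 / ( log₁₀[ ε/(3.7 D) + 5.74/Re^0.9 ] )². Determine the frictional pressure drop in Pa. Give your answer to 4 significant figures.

ΔP ≈ 8222 Pa

Reynolds number Re = ρVD/μ = 649.1 · 2.598 · 0.2781 / 0.000234 = 2.004e+06.
Re > 4000 → turbulent. Relative roughness ε/D = 1.6e-06/0.2781 = 5.75e-06. Swamee-Jain: f = 0.25/(log₁₀[5.75e-06/3.7 + 5.74/2.004e+06^0.9])² = 0.25/(log₁₀[1.55e-06 + 1.22e-05])² = 0.25/(-4.861)² = 0.01058.
Total minor-loss coefficient ΣK = 3·1.2 = 3.6.
ΔP = [f·L/D + ΣK]·(ρV²/2) = [0.01058·4.034/0.2781 + 3.6]·(649.1·2.598²/2) = [0.1535 + 3.6]·2191 = 8222 Pa.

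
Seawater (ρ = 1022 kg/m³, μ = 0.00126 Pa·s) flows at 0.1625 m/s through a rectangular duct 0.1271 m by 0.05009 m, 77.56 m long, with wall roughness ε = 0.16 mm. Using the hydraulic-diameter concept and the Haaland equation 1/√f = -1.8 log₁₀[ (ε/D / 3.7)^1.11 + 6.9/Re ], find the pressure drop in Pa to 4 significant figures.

Hydraulic diameter D_h = 4A/P = 4·(0.1271·0.05009)/(2·(0.1271+0.05009)) = 0.02547/0.3544 = 0.07186 m.
Re = ρVD_h/μ = 1022·0.1625·0.07186/0.00126 = 9472.
ε/D_h = 0.00016/0.07186 = 0.00223; Haaland gives 1/√f = -1.8 log₁₀[0.000266+0.000728] = 5.404, so f = 0.03424.
ΔP = f(L/D_h)(ρV²/2) = 0.03424·77.56/0.07186·13.49 = 498.7 Pa.

ΔP ≈ 498.7 Pa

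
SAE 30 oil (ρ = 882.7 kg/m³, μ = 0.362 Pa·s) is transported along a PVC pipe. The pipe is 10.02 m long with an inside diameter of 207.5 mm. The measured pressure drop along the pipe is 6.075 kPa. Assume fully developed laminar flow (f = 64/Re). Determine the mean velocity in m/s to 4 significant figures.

V ≈ 2.253 m/s

For laminar flow, f = 64/Re with Re = ρVD/μ, so Darcy-Weisbach reduces to ΔP = 32μLV/D². Solving for V: V = ΔP·D²/(32μL) = 6075·(0.2075)²/(32·0.362·10.02) = 2.253 m/s.
Check: Re = ρVD/μ = 882.7·2.253·0.2075/0.362 = 1140 < 2300, so the laminar assumption holds.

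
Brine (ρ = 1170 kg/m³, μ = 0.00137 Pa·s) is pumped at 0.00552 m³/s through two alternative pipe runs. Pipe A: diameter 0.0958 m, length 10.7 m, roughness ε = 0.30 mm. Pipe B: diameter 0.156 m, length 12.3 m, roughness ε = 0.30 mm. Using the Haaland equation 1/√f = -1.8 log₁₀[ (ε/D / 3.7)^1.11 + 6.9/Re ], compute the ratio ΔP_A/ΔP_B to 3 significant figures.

Pipe A: V = Q/A = 0.00552/0.007208 = 0.7658 m/s; Re = 6.265e+04; ε/D = 0.00313; Haaland → f = 0.02831; ΔP_A = f(L/D)(ρV²/2) = 1085 Pa.
Pipe B: V = Q/A = 0.00552/0.01911 = 0.2888 m/s; Re = 3.848e+04; ε/D = 0.00192; Haaland → f = 0.02683; ΔP_B = f(L/D)(ρV²/2) = 103.2 Pa.
ΔP_A/ΔP_B = 1085/103.2 = 10.5.

ΔP_A/ΔP_B ≈ 10.5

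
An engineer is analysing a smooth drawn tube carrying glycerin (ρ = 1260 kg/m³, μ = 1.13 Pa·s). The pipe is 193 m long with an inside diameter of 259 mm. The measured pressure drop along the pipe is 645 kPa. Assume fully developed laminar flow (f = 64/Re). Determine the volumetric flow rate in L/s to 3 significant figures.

For laminar flow, f = 64/Re with Re = ρVD/μ, so Darcy-Weisbach reduces to ΔP = 32μLV/D². Solving for V: V = ΔP·D²/(32μL) = 6.45e+05·(0.259)²/(32·1.13·193) = 6.2 m/s.
Check: Re = ρVD/μ = 1260·6.2·0.259/1.13 = 1790 < 2300, so the laminar assumption holds.
Q = V·A = 6.2·(π/4·0.259²) = 0.3266 m³/s = 327 L/s.

Q ≈ 327 L/s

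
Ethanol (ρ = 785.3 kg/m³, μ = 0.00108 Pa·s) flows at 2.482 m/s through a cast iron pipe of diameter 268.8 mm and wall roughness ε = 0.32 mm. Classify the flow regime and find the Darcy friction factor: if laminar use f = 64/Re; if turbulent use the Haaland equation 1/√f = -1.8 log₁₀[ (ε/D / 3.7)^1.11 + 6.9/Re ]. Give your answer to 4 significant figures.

Re = ρVD/μ = 785.3·2.482·0.2688/0.00108 = 4.851e+05.
Re > 4000 → turbulent. ε/D = 0.00032/0.2688 = 0.00119; Haaland: 1/√f = -1.8 log₁₀[0.000133 + 1.42e-05] = 6.898, so f = 0.02101.

f ≈ 0.02101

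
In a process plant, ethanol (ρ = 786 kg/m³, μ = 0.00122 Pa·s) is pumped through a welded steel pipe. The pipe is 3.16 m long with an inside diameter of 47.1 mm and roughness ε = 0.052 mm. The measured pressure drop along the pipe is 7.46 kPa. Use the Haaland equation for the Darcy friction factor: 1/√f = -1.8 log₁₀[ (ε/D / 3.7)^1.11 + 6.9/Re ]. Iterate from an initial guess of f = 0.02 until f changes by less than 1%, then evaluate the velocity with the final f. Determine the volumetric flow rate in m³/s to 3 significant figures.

Q ≈ 0.00622 m³/s

Rearranging Darcy-Weisbach: V = √(2·ΔP·D/(f·L·ρ)). With ε/D = 5.2e-05/0.0471 = 0.0011, iterate starting from f = 0.02:
  f = 0.02 → V = √(2·7460·0.0471/(0.02·3.16·786)) = 3.761 m/s; Re = ρVD/μ = 1.141e+05; f → 0.02208
  f = 0.02208 → V = 3.579 m/s; Re = 1.086e+05; f → 0.02217
Converged (Δf/f < 1%). With the final f = 0.02217: V = √(2·7460·0.0471/(0.02217·3.16·786)) = 3.572 m/s.
Q = V·A = 3.572·(π/4·0.0471²) = 0.006224 m³/s = 0.00622 m³/s.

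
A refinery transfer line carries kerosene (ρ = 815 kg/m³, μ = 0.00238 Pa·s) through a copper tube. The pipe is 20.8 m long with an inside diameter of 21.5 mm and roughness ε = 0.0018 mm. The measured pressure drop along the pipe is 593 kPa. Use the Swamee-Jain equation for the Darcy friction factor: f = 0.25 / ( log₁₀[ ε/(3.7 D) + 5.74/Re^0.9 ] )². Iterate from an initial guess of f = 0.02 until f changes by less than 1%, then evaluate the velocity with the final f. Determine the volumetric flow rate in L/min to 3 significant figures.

Rearranging Darcy-Weisbach: V = √(2·ΔP·D/(f·L·ρ)). With ε/D = 1.8e-06/0.0215 = 8.37e-05, iterate starting from f = 0.02:
  f = 0.02 → V = √(2·5.93e+05·0.0215/(0.02·20.8·815)) = 8.672 m/s; Re = ρVD/μ = 6.385e+04; f → 0.02005
Converged (Δf/f < 1%). With the final f = 0.02005: V = √(2·5.93e+05·0.0215/(0.02005·20.8·815)) = 8.661 m/s.
Q = V·A = 8.661·(π/4·0.0215²) = 0.003144 m³/s = 189 L/min.

Q ≈ 189 L/min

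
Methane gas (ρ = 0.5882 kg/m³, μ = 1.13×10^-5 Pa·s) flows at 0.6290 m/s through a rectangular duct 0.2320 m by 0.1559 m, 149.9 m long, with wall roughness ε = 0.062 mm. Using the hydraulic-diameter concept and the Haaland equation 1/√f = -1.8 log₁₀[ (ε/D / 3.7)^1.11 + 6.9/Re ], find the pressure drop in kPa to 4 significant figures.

Hydraulic diameter D_h = 4A/P = 4·(0.232·0.1559)/(2·(0.232+0.1559)) = 0.1447/0.7758 = 0.1865 m.
Re = ρVD_h/μ = 0.5882·0.629·0.1865/1.13e-05 = 6106.
ε/D_h = 6.2e-05/0.1865 = 0.000332; Haaland gives 1/√f = -1.8 log₁₀[3.22e-05+0.00113] = 5.282, so f = 0.03584.
ΔP = f(L/D_h)(ρV²/2) = 0.03584·149.9/0.1865·0.1164 = 3.352 Pa.
ΔP = 0.003352 kPa.

ΔP ≈ 0.003352 kPa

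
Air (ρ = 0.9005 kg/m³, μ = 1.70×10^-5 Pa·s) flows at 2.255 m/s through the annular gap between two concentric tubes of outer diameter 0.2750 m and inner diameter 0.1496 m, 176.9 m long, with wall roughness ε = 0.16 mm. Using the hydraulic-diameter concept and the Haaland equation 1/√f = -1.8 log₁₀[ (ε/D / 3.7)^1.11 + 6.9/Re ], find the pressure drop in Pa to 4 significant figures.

ΔP ≈ 96.21 Pa

Hydraulic diameter D_h = 4A/P = D_o - D_i = 0.275 - 0.1496 = 0.1254 m.
Re = ρVD_h/μ = 0.9005·2.255·0.1254/1.7e-05 = 1.498e+04.
ε/D_h = 0.00016/0.1254 = 0.00128; Haaland gives 1/√f = -1.8 log₁₀[0.000143+0.000461] = 5.794, so f = 0.02979.
ΔP = f(L/D_h)(ρV²/2) = 0.02979·176.9/0.1254·2.29 = 96.21 Pa.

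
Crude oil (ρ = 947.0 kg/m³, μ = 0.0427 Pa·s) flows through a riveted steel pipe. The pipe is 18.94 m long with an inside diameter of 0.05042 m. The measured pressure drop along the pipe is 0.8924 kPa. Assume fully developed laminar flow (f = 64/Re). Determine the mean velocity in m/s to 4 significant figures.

For laminar flow, f = 64/Re with Re = ρVD/μ, so Darcy-Weisbach reduces to ΔP = 32μLV/D². Solving for V: V = ΔP·D²/(32μL) = 892.4·(0.05042)²/(32·0.0427·18.94) = 0.08766 m/s.
Check: Re = ρVD/μ = 947·0.08766·0.05042/0.0427 = 98.02 < 2300, so the laminar assumption holds.

V ≈ 0.08766 m/s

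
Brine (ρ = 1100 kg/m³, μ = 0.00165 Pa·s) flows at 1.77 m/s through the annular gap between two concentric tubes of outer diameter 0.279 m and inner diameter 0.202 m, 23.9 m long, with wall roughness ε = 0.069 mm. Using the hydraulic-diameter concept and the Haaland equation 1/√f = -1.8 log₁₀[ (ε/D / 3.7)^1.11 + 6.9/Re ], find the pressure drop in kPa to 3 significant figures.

ΔP ≈ 11.7 kPa

Hydraulic diameter D_h = 4A/P = D_o - D_i = 0.279 - 0.202 = 0.077 m.
Re = ρVD_h/μ = 1100·1.77·0.077/0.00165 = 9.086e+04.
ε/D_h = 6.9e-05/0.077 = 0.000896; Haaland gives 1/√f = -1.8 log₁₀[9.69e-05+7.59e-05] = 6.772, so f = 0.0218.
ΔP = f(L/D_h)(ρV²/2) = 0.0218·23.9/0.077·1723 = 1.166e+04 Pa.
ΔP = 11.7 kPa.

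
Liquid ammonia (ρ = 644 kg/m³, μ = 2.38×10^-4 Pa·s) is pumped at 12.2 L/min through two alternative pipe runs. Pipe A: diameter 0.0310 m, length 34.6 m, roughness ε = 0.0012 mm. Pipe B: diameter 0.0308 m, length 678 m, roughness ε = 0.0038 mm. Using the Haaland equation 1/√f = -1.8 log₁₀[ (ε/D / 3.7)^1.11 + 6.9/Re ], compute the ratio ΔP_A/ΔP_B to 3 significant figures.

ΔP_A/ΔP_B ≈ 0.0492

Pipe A: V = Q/A = 0.0002033/0.0007548 = 0.2694 m/s; Re = 2.26e+04; ε/D = 3.87e-05; Haaland → f = 0.02504; ΔP_A = f(L/D)(ρV²/2) = 653.1 Pa.
Pipe B: V = Q/A = 0.0002033/0.0007451 = 0.2729 m/s; Re = 2.274e+04; ε/D = 0.000123; Haaland → f = 0.02515; ΔP_B = f(L/D)(ρV²/2) = 1.328e+04 Pa.
ΔP_A/ΔP_B = 653.1/1.328e+04 = 0.0492.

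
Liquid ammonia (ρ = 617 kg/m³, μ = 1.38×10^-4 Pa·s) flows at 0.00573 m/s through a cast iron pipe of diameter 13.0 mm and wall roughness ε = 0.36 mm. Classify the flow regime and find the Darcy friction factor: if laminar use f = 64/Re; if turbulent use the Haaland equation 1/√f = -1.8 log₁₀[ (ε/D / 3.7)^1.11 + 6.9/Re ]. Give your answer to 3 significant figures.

f ≈ 0.192

Re = ρVD/μ = 617·0.00573·0.013/0.000138 = 333.
Re < 2300 → laminar, so f = 64/Re = 0.1922 (roughness is irrelevant in laminar flow).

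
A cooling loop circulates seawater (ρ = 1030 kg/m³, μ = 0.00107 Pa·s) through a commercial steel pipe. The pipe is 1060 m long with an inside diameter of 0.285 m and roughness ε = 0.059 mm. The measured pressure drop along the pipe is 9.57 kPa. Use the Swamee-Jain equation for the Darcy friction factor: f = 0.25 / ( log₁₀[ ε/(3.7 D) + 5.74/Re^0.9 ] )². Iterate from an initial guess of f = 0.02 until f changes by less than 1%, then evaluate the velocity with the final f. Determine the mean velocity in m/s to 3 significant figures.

V ≈ 0.527 m/s

Rearranging Darcy-Weisbach: V = √(2·ΔP·D/(f·L·ρ)). With ε/D = 5.9e-05/0.285 = 0.000207, iterate starting from f = 0.02:
  f = 0.02 → V = √(2·9570·0.285/(0.02·1060·1030)) = 0.4998 m/s; Re = ρVD/μ = 1.371e+05; f → 0.01811
  f = 0.01811 → V = 0.5252 m/s; Re = 1.441e+05; f → 0.01798
Converged (Δf/f < 1%). With the final f = 0.01798: V = √(2·9570·0.285/(0.01798·1060·1030)) = 0.5272 m/s.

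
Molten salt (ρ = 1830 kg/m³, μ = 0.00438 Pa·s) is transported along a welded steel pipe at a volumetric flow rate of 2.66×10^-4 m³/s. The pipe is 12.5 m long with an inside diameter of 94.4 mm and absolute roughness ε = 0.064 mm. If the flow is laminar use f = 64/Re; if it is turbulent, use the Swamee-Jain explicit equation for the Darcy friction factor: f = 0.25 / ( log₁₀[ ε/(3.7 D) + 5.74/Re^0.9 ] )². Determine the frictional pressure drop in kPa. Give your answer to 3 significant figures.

ΔP ≈ 0.00747 kPa

Cross-sectional area A = πD²/4 = π(0.0944)²/4 = 0.006999 m²; mean velocity V = Q/A = 0.000266/0.006999 = 0.03801 m/s.
Reynolds number Re = ρVD/μ = 1830 · 0.03801 · 0.0944 / 0.00438 = 1499.
Re < 2300 → laminar flow, so f = 64/Re = 64/1499 = 0.0427 (the turbulent correlation is not needed).
Darcy-Weisbach: ΔP = f(L/D)(ρV²/2) = 0.0427·(12.5/0.0944)·(1830·0.03801²/2) = 0.0427·132.4·1.322 = 7.472 Pa.
ΔP = 7.472 Pa = 0.00747 kPa.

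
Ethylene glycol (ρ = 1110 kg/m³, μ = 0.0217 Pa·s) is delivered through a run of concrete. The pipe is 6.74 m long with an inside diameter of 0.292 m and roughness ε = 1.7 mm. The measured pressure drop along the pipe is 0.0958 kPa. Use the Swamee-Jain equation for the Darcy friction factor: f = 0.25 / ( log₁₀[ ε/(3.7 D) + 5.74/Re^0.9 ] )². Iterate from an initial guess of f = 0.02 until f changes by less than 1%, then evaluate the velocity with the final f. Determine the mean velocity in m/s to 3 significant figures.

V ≈ 0.419 m/s

Rearranging Darcy-Weisbach: V = √(2·ΔP·D/(f·L·ρ)). With ε/D = 0.0017/0.292 = 0.00582, iterate starting from f = 0.02:
  f = 0.02 → V = √(2·95.8·0.292/(0.02·6.74·1110)) = 0.6115 m/s; Re = ρVD/μ = 9133; f → 0.03989
  f = 0.03989 → V = 0.433 m/s; Re = 6467; f → 0.04231
  f = 0.04231 → V = 0.4204 m/s; Re = 6280; f → 0.04254
Converged (Δf/f < 1%). With the final f = 0.04254: V = √(2·95.8·0.292/(0.04254·6.74·1110)) = 0.4193 m/s.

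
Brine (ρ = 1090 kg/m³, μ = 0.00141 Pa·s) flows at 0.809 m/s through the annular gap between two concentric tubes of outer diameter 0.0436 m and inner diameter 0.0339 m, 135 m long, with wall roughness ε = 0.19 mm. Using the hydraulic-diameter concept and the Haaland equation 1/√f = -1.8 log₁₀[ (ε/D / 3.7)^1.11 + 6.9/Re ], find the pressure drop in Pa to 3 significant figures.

Hydraulic diameter D_h = 4A/P = D_o - D_i = 0.0436 - 0.0339 = 0.0097 m.
Re = ρVD_h/μ = 1090·0.809·0.0097/0.00141 = 6066.
ε/D_h = 0.00019/0.0097 = 0.0196; Haaland gives 1/√f = -1.8 log₁₀[0.00297+0.00114] = 4.295, so f = 0.05422.
ΔP = f(L/D_h)(ρV²/2) = 0.05422·135/0.0097·356.7 = 2.691e+05 Pa.

ΔP ≈ 269000 Pa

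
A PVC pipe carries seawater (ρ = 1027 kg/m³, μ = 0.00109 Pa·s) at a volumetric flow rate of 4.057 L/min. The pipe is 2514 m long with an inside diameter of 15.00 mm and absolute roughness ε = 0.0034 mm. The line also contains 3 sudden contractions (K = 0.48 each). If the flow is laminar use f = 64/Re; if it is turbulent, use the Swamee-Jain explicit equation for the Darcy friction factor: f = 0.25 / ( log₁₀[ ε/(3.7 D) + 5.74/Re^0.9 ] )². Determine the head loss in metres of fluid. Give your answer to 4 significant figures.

Q = 4.057 L/min = 4.057/60000 = 6.762e-05 m³/s.
Cross-sectional area A = πD²/4 = π(0.015)²/4 = 0.0001767 m²; mean velocity V = Q/A = 6.762e-05/0.0001767 = 0.3826 m/s.
Reynolds number Re = ρVD/μ = 1027 · 0.3826 · 0.015 / 0.00109 = 5408.
Re > 4000 → turbulent. Relative roughness ε/D = 3.4e-06/0.015 = 0.000227. Swamee-Jain: f = 0.25/(log₁₀[0.000227/3.7 + 5.74/5408^0.9])² = 0.25/(log₁₀[6.13e-05 + 0.00251])² = 0.25/(-2.59)² = 0.03726.
Total minor-loss coefficient ΣK = 3·0.48 = 1.44.
ΔP = [f·L/D + ΣK]·(ρV²/2) = [0.03726·2514/0.015 + 1.44]·(1027·0.3826²/2) = [6245 + 1.44]·75.18 = 4.696e+05 Pa.
Head loss h_f = ΔP/(ρg) = 4.696e+05/(1027·9.81) = 46.61 m.

h_f ≈ 46.61 m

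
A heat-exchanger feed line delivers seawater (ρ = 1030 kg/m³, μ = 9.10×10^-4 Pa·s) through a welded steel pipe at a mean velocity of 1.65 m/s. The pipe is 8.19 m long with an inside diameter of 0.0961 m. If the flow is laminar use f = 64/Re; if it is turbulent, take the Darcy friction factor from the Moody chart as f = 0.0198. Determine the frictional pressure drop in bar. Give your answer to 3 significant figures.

ΔP ≈ 0.0237 bar

Reynolds number Re = ρVD/μ = 1030 · 1.65 · 0.0961 / 0.00091 = 1.795e+05.
Re > 4000 → turbulent; use the Moody-chart value f = 0.0198.
Darcy-Weisbach: ΔP = f(L/D)(ρV²/2) = 0.0198·(8.19/0.0961)·(1030·1.65²/2) = 0.0198·85.22·1402 = 2366 Pa.
ΔP = 2366 Pa = 0.0237 bar.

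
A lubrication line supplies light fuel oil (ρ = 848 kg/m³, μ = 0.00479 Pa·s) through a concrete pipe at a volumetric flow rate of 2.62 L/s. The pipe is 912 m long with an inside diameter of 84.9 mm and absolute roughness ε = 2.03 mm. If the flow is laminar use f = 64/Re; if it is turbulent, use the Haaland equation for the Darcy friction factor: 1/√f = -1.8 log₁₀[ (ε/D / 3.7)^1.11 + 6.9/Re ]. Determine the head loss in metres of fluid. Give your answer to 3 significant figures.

h_f ≈ 6.68 m

Q = 2.62 L/s = 2.62/1000 = 0.00262 m³/s.
Cross-sectional area A = πD²/4 = π(0.0849)²/4 = 0.005661 m²; mean velocity V = Q/A = 0.00262/0.005661 = 0.4628 m/s.
Reynolds number Re = ρVD/μ = 848 · 0.4628 · 0.0849 / 0.00479 = 6956.
Re > 4000 → turbulent. Relative roughness ε/D = 0.00203/0.0849 = 0.0239. Haaland: 1/√f = -1.8 log₁₀[(0.0239/3.7)^1.11 + 6.9/6956] = -1.8 log₁₀[0.00371 + 0.000992] = 4.19, so f = 0.05697.
Darcy-Weisbach: ΔP = f(L/D)(ρV²/2) = 0.05697·(912/0.0849)·(848·0.4628²/2) = 0.05697·1.074e+04·90.82 = 5.558e+04 Pa.
Head loss h_f = ΔP/(ρg) = 5.558e+04/(848·9.81) = 6.68 m.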